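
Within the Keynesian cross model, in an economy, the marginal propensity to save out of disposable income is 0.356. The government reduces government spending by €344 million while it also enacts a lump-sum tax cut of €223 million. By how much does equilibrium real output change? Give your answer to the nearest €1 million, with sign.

MPC = 1 − MPS = 1 − 0.356 = 0.644.
Expenditure multiplier = 1/(1 − MPC) = 1/(1 − 0.644) = 1/0.356 ≈ 2.809.
ΔG contributes k·ΔG = (−€344 million) / 0.356 ≈ −€966.3 million.
ΔT of −€223 million changes first-round spending by −c·ΔT = +€143.612 million, contributing k·(−c·ΔT) = (+€143.612 million) / 0.356 ≈ +€403.4 million.
Net ΔY = k(ΔG − c·ΔT) = (−€200.388 million) / 0.356 ≈ −€563 million.

−€563 million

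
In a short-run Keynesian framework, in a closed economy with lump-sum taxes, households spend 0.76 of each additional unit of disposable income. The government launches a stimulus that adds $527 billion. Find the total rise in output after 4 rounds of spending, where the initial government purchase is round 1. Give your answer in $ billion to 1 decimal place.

Round 1 adds ΔG = $527 billion; each later round is MPC = 0.76 times the previous.
After 4 rounds: 527 + 400.52 + 304.3952 + 231.340352 = ΔG·(1 − c^4)/(1 − c) = 527 × (1 − 0.33362176)/0.24 ≈ $1,463.3 billion.

$1,463.3 billion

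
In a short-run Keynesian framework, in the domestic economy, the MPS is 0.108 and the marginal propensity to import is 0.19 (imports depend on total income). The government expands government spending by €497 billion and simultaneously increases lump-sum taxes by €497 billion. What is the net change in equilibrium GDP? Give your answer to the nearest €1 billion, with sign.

+€180 billion

MPC = 1 − MPS = 1 − 0.108 = 0.892.
Expenditure multiplier = 1/(1 − c + m) = 1/(1 − 0.892 + 0.19) = 1/0.298 ≈ 3.356.
ΔG contributes k·ΔG = (+€497 billion) / 0.298 ≈ +€1,667.8 billion.
ΔT of +€497 billion changes first-round spending by −c·ΔT = −€443.324 billion, contributing k·(−c·ΔT) = (−€443.324 billion) / 0.298 ≈ −€1,487.7 billion.
Net ΔY = k(ΔG − c·ΔT) = (+€53.676 billion) / 0.298 ≈ +€180 billion.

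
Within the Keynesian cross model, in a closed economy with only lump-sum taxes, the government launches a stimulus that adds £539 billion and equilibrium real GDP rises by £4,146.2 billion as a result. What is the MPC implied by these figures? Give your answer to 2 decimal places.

0.87

Implied spending multiplier k = ΔY/ΔG = 4,146.2/539 ≈ 7.6924.
Since k = 1/(1 − MPC), MPC = 1 − 1/k = 1 − ΔG/ΔY = 1 − 539/4,146.2 ≈ 0.87.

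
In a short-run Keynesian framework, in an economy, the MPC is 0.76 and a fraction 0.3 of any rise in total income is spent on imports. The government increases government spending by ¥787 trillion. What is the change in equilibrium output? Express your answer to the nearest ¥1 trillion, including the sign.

+¥1,457 trillion

Expenditure multiplier = 1/(1 − c + m) = 1/(1 − 0.76 + 0.3) = 1/0.54 ≈ 1.852.
ΔY = k × ΔG = (+¥787 trillion) / 0.54 ≈ +¥1,457 trillion.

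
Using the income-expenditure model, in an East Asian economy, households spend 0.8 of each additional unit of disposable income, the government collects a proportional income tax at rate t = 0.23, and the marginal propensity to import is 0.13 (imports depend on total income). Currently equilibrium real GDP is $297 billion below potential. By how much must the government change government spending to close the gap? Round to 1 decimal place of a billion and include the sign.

+$152.7 billion

Spending multiplier = 1/(1 − c(1−t) + m) = 1/(1 − 0.8×0.77 + 0.13) = 1/0.514 ≈ 1.946.
Need ΔY = +$297 billion, so ΔG = ΔY/k = (+$297 billion) × 0.514 ≈ +$152.7 billion.
The government should increase government spending by $152.7 billion.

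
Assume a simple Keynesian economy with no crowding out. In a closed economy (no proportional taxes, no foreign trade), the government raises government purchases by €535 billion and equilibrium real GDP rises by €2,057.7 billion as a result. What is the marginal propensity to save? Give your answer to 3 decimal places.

0.260

Implied spending multiplier k = ΔY/ΔG = 2,057.7/535 ≈ 3.8462.
Since k = 1/(1 − MPC), MPC = 1 − 1/k = 1 − ΔG/ΔY = 1 − 535/2,057.7 ≈ 0.740.
MPS = 1 − MPC = 0.260.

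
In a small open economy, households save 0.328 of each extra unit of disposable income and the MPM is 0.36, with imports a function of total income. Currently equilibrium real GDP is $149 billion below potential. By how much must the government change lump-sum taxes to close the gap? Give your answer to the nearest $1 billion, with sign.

−$153 billion

MPC = 1 − MPS = 1 − 0.328 = 0.672.
Spending multiplier = 1/(1 − c + m) = 1/(1 − 0.672 + 0.36) = 1/0.688 ≈ 1.453.
Tax multiplier = −c·k = −0.672/0.688 ≈ −0.977. Need ΔY = +$149 billion, so ΔT = ΔY/(−c·k) = −(+$149 billion) × 0.688 / 0.672 ≈ −$153 billion.
The government should cut lump-sum taxes by $153 billion.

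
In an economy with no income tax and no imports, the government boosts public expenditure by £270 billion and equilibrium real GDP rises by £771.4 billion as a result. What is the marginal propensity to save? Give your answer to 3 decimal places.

0.350

Implied spending multiplier k = ΔY/ΔG = 771.4/270 ≈ 2.857.
Since k = 1/(1 − MPC), MPC = 1 − 1/k = 1 − ΔG/ΔY = 1 − 270/771.4 ≈ 0.650.
MPS = 1 − MPC = 0.350.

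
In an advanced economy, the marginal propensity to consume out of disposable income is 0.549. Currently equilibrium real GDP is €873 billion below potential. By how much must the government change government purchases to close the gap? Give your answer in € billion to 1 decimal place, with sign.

+€393.7 billion

Spending multiplier = 1/(1 − MPC) = 1/(1 − 0.549) = 1/0.451 ≈ 2.217.
Need ΔY = +€873 billion, so ΔG = ΔY/k = (+€873 billion) × 0.451 ≈ +€393.7 billion.
The government should increase government purchases by €393.7 billion.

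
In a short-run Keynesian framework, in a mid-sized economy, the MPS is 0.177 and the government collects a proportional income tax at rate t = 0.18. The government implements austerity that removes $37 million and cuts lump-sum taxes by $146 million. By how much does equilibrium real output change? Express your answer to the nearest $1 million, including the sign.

MPC = 1 − MPS = 1 − 0.177 = 0.823.
Expenditure multiplier = 1/(1 − c(1−t)) = 1/(1 − 0.823×0.82) = 1/0.32514 ≈ 3.076.
ΔG contributes k·ΔG = (−$37 million) / 0.32514 ≈ −$113.8 million.
ΔT of −$146 million changes first-round spending by −c·ΔT = +$120.158 million, contributing k·(−c·ΔT) = (+$120.158 million) / 0.32514 ≈ +$369.6 million.
Net ΔY = k(ΔG − c·ΔT) = (+$83.158 million) / 0.32514 ≈ +$256 million.

+$256 million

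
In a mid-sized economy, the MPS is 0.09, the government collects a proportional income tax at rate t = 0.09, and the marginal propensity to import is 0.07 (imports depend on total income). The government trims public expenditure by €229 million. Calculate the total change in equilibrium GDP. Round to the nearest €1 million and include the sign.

−€947 million

MPC = 1 − MPS = 1 − 0.09 = 0.91.
Government-spending multiplier = 1/(1 − c(1−t) + m) = 1/(1 − 0.91×0.91 + 0.07) = 1/0.2419 ≈ 4.134.
ΔY = k × ΔG = (−€229 million) / 0.2419 ≈ −€947 million.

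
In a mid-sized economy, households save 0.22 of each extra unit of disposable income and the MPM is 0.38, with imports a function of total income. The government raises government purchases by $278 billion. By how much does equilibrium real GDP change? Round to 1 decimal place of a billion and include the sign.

MPC = 1 − MPS = 1 − 0.22 = 0.78.
Expenditure multiplier = 1/(1 − c + m) = 1/(1 − 0.78 + 0.38) = 1/0.6 ≈ 1.667.
ΔY = k × ΔG = (+$278 billion) / 0.6 ≈ +$463.3 billion.

+$463.3 billion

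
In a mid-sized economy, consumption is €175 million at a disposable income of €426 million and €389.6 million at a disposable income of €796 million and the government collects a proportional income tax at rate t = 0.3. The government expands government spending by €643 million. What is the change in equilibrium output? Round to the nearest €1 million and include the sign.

+€1,082 million

MPC = ΔC/ΔYd = (389.6 − 175)/(796 − 426) = 214.6/370 = 0.58.
Expenditure multiplier = 1/(1 − c(1−t)) = 1/(1 − 0.58×0.7) = 1/0.594 ≈ 1.684.
ΔY = k × ΔG = (+€643 million) / 0.594 ≈ +€1,082 million.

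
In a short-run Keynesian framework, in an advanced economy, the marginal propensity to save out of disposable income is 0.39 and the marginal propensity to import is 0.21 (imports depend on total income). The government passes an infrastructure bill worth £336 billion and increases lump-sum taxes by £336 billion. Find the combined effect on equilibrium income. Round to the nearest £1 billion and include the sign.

MPC = 1 − MPS = 1 − 0.39 = 0.61.
Expenditure multiplier = 1/(1 − c + m) = 1/(1 − 0.61 + 0.21) = 1/0.6 ≈ 1.667.
ΔG contributes k·ΔG = (+£336 billion) / 0.6 = +£560 billion.
ΔT of +£336 billion changes first-round spending by −c·ΔT = −£204.96 billion, contributing k·(−c·ΔT) = (−£204.96 billion) / 0.6 = −£341.6 billion.
Net ΔY = k(ΔG − c·ΔT) = (+£131.04 billion) / 0.6 ≈ +£218 billion.

+£218 billion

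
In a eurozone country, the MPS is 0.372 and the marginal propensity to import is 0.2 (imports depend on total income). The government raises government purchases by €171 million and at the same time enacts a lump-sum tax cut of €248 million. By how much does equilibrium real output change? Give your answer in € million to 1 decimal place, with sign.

+€571.2 million

MPC = 1 − MPS = 1 − 0.372 = 0.628.
Expenditure multiplier = 1/(1 − c + m) = 1/(1 − 0.628 + 0.2) = 1/0.572 ≈ 1.748.
ΔG contributes k·ΔG = (+€171 million) / 0.572 ≈ +€299 million.
ΔT of −€248 million changes first-round spending by −c·ΔT = +€155.744 million, contributing k·(−c·ΔT) = (+€155.744 million) / 0.572 ≈ +€272.3 million.
Net ΔY = k(ΔG − c·ΔT) = (+€326.744 million) / 0.572 ≈ +€571.2 million.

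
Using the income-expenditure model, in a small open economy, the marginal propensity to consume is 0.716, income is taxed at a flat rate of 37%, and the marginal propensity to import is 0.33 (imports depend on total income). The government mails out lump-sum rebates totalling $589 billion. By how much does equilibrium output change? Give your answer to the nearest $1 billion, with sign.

+$480 billion

A lump-sum tax change of −$589 billion shifts disposable income by +$589 billion; first-round consumption changes by −c × ΔT = −0.716 × (−$589 billion) = +$421.724 billion.
Expenditure multiplier = 1/(1 − c(1−t) + m) = 1/(1 − 0.716×0.63 + 0.33) = 1/0.87892 ≈ 1.138.
The tax multiplier is −c × k ≈ −0.815, so ΔY = k × (−c·ΔT) = (+$421.724 billion) / 0.87892 ≈ +$480 billion.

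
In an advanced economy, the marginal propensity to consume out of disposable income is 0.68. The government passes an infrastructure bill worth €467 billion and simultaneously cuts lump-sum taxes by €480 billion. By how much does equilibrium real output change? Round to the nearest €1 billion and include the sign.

Expenditure multiplier = 1/(1 − MPC) = 1/(1 − 0.68) = 1/0.32 = 3.125.
ΔG contributes k·ΔG = (+€467 billion) / 0.32 ≈ +€1,459.4 billion.
ΔT of −€480 billion changes first-round spending by −c·ΔT = +€326.4 billion, contributing k·(−c·ΔT) = (+€326.4 billion) / 0.32 = +€1,020 billion.
Net ΔY = k(ΔG − c·ΔT) = (+€793.4 billion) / 0.32 ≈ +€2,479 billion.

+€2,479 billion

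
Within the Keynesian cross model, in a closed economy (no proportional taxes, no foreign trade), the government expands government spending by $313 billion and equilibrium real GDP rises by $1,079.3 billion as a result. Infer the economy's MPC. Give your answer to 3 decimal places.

0.710

Implied spending multiplier k = ΔY/ΔG = 1,079.3/313 ≈ 3.4482.
Since k = 1/(1 − MPC), MPC = 1 − 1/k = 1 − ΔG/ΔY = 1 − 313/1,079.3 ≈ 0.710.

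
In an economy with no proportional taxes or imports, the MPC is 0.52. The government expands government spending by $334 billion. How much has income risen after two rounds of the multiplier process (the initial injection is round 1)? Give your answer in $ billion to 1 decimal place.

Round 1 adds ΔG = $334 billion; each later round is MPC = 0.52 times the previous.
After 2 rounds: 334 + 173.68 = ΔG·(1 − c^2)/(1 − c) = 334 × (1 − 0.2704)/0.48 ≈ $507.7 billion.

$507.7 billion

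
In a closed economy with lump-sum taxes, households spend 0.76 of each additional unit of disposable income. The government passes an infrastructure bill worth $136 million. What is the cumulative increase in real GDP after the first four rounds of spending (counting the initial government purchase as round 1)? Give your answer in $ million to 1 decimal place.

$377.6 million

Round 1 adds ΔG = $136 million; each later round is MPC = 0.76 times the previous.
After 4 rounds: 136 + 103.36 + 78.5536 + 59.700736 = ΔG·(1 − c^4)/(1 − c) = 136 × (1 − 0.33362176)/0.24 ≈ $377.6 million.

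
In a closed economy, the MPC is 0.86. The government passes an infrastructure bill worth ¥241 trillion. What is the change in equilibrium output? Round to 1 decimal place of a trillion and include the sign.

+¥1,721.4 trillion

Spending multiplier = 1/(1 − MPC) = 1/(1 − 0.86) = 1/0.14 ≈ 7.143.
ΔY = k × ΔG = (+¥241 trillion) / 0.14 ≈ +¥1,721.4 trillion.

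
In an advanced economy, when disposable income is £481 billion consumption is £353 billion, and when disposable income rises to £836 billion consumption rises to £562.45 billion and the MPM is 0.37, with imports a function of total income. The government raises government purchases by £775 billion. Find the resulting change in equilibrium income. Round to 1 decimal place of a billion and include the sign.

+£993.6 billion

MPC = ΔC/ΔYd = (562.45 − 353)/(836 − 481) = 209.45/355 = 0.59.
Expenditure multiplier = 1/(1 − c + m) = 1/(1 − 0.59 + 0.37) = 1/0.78 ≈ 1.282.
ΔY = k × ΔG = (+£775 billion) / 0.78 ≈ +£993.6 billion.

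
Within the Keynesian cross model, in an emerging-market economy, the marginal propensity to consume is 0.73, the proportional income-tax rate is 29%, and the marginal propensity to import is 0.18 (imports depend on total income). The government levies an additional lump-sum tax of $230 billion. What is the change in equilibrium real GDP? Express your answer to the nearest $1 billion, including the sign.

−$254 billion

A lump-sum tax change of +$230 billion shifts disposable income by −$230 billion; first-round consumption changes by −c × ΔT = −0.73 × (+$230 billion) = −$167.9 billion.
Expenditure multiplier = 1/(1 − c(1−t) + m) = 1/(1 − 0.73×0.71 + 0.18) = 1/0.6617 ≈ 1.511.
The tax multiplier is −c × k ≈ −1.103, so ΔY = k × (−c·ΔT) = (−$167.9 billion) / 0.6617 ≈ −$254 billion.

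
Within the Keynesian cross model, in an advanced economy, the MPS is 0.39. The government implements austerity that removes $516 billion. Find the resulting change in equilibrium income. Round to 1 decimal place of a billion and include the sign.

−$1,323.1 billion

MPC = 1 − MPS = 1 − 0.39 = 0.61.
Expenditure multiplier = 1/(1 − MPC) = 1/(1 − 0.61) = 1/0.39 ≈ 2.564.
ΔY = k × ΔG = (−$516 billion) / 0.39 ≈ −$1,323.1 billion.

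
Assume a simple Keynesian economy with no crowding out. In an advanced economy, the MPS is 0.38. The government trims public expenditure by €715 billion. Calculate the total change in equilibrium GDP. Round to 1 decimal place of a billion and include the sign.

−€1,881.6 billion

MPC = 1 − MPS = 1 − 0.38 = 0.62.
Expenditure multiplier = 1/(1 − MPC) = 1/(1 − 0.62) = 1/0.38 ≈ 2.632.
ΔY = k × ΔG = (−€715 billion) / 0.38 ≈ −€1,881.6 billion.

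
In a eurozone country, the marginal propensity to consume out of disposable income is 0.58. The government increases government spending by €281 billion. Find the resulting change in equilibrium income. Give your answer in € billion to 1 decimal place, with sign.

Government-spending multiplier = 1/(1 − MPC) = 1/(1 − 0.58) = 1/0.42 ≈ 2.381.
ΔY = k × ΔG = (+€281 billion) / 0.42 ≈ +€669 billion.

+€669.0 billion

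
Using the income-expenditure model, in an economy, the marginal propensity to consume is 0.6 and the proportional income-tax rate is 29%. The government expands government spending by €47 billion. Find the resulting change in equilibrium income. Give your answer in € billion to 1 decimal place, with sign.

Expenditure multiplier = 1/(1 − c(1−t)) = 1/(1 − 0.6×0.71) = 1/0.574 ≈ 1.742.
ΔY = k × ΔG = (+€47 billion) / 0.574 ≈ +€81.9 billion.

+€81.9 billion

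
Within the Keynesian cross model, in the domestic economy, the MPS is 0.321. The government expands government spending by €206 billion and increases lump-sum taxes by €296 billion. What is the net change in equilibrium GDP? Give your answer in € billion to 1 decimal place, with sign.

+€15.6 billion

MPC = 1 − MPS = 1 − 0.321 = 0.679.
Expenditure multiplier = 1/(1 − MPC) = 1/(1 − 0.679) = 1/0.321 ≈ 3.115.
ΔG contributes k·ΔG = (+€206 billion) / 0.321 ≈ +€641.7 billion.
ΔT of +€296 billion changes first-round spending by −c·ΔT = −€200.984 billion, contributing k·(−c·ΔT) = (−€200.984 billion) / 0.321 ≈ −€626.1 billion.
Net ΔY = k(ΔG − c·ΔT) = (+€5.016 billion) / 0.321 ≈ +€15.6 billion.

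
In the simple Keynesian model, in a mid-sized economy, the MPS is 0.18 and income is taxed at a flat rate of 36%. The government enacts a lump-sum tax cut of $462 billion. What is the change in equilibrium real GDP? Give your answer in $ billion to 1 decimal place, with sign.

MPC = 1 − MPS = 1 − 0.18 = 0.82.
A lump-sum tax change of −$462 billion shifts disposable income by +$462 billion; first-round consumption changes by −c × ΔT = −0.82 × (−$462 billion) = +$378.84 billion.
Expenditure multiplier = 1/(1 − c(1−t)) = 1/(1 − 0.82×0.64) = 1/0.4752 ≈ 2.104.
The tax multiplier is −c × k ≈ −1.726, so ΔY = k × (−c·ΔT) = (+$378.84 billion) / 0.4752 ≈ +$797.2 billion.

+$797.2 billion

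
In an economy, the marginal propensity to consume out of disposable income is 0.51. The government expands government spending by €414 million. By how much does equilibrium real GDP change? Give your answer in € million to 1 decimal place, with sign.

+€844.9 million

Government-spending multiplier = 1/(1 − MPC) = 1/(1 − 0.51) = 1/0.49 ≈ 2.041.
ΔY = k × ΔG = (+€414 million) / 0.49 ≈ +€844.9 million.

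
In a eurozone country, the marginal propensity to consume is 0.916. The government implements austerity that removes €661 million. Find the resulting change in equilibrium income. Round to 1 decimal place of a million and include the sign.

Expenditure multiplier = 1/(1 − MPC) = 1/(1 − 0.916) = 1/0.084 ≈ 11.905.
ΔY = k × ΔG = (−€661 million) / 0.084 ≈ −€7,869 million.

−€7,869.0 million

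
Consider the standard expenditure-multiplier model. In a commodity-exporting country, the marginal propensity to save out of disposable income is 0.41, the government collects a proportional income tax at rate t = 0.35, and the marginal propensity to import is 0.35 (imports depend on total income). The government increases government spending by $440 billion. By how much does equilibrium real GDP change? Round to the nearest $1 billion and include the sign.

MPC = 1 − MPS = 1 − 0.41 = 0.59.
Government-spending multiplier = 1/(1 − c(1−t) + m) = 1/(1 − 0.59×0.65 + 0.35) = 1/0.9665 ≈ 1.035.
ΔY = k × ΔG = (+$440 billion) / 0.9665 ≈ +$455 billion.

+$455 billion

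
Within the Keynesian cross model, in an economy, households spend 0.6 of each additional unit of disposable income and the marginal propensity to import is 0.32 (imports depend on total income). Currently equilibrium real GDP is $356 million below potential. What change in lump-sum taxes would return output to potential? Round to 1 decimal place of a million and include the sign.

Spending multiplier = 1/(1 − c + m) = 1/(1 − 0.6 + 0.32) = 1/0.72 ≈ 1.389.
Tax multiplier = −c·k = −0.6/0.72 ≈ −0.833. Need ΔY = +$356 million, so ΔT = ΔY/(−c·k) = −(+$356 million) × 0.72 / 0.6 = −$427.2 million.
The government should cut lump-sum taxes by $427.2 million.

−$427.2 million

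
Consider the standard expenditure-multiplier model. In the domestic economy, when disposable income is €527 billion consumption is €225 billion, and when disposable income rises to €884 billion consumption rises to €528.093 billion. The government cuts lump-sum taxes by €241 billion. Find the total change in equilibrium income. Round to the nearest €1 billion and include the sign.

MPC = ΔC/ΔYd = (528.093 − 225)/(884 − 527) = 303.093/357 = 0.849.
A lump-sum tax change of −€241 billion shifts disposable income by +€241 billion; first-round consumption changes by −c × ΔT = −0.849 × (−€241 billion) = +€204.609 billion.
Expenditure multiplier = 1/(1 − MPC) = 1/(1 − 0.849) = 1/0.151 ≈ 6.623.
The tax multiplier is −c × k ≈ −5.623, so ΔY = k × (−c·ΔT) = (+€204.609 billion) / 0.151 ≈ +€1,355 billion.

+€1,355 billion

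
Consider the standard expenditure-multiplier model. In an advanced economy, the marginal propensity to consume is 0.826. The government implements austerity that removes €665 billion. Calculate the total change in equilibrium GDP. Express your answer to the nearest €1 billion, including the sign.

−€3,822 billion

Expenditure multiplier = 1/(1 − MPC) = 1/(1 − 0.826) = 1/0.174 ≈ 5.747.
ΔY = k × ΔG = (−€665 billion) / 0.174 ≈ −€3,822 billion.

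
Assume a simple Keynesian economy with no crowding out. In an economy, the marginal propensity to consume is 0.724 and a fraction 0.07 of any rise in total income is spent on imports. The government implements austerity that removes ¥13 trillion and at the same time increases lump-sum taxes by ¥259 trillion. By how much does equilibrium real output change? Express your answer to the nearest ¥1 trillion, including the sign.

−¥580 trillion

Expenditure multiplier = 1/(1 − c + m) = 1/(1 − 0.724 + 0.07) = 1/0.346 ≈ 2.89.
ΔG contributes k·ΔG = (−¥13 trillion) / 0.346 ≈ −¥37.6 trillion.
ΔT of +¥259 trillion changes first-round spending by −c·ΔT = −¥187.516 trillion, contributing k·(−c·ΔT) = (−¥187.516 trillion) / 0.346 ≈ −¥542 trillion.
Net ΔY = k(ΔG − c·ΔT) = (−¥200.516 trillion) / 0.346 ≈ −¥580 trillion.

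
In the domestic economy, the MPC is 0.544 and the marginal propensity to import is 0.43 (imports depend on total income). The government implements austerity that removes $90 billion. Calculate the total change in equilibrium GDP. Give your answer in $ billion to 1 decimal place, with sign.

−$101.6 billion

Government-spending multiplier = 1/(1 − c + m) = 1/(1 − 0.544 + 0.43) = 1/0.886 ≈ 1.129.
ΔY = k × ΔG = (−$90 billion) / 0.886 ≈ −$101.6 billion.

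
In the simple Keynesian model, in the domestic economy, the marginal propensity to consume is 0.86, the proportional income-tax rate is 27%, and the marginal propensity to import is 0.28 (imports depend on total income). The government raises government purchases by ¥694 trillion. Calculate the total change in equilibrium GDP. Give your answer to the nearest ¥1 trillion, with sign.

+¥1,064 trillion

Government-spending multiplier = 1/(1 − c(1−t) + m) = 1/(1 − 0.86×0.73 + 0.28) = 1/0.6522 ≈ 1.533.
ΔY = k × ΔG = (+¥694 trillion) / 0.6522 ≈ +¥1,064 trillion.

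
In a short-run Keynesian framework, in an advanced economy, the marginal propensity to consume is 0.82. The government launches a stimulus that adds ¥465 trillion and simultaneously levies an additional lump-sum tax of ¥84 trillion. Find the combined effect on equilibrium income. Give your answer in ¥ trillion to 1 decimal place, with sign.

+¥2,200.7 trillion

Expenditure multiplier = 1/(1 − MPC) = 1/(1 − 0.82) = 1/0.18 ≈ 5.556.
ΔG contributes k·ΔG = (+¥465 trillion) / 0.18 ≈ +¥2,583.3 trillion.
ΔT of +¥84 trillion changes first-round spending by −c·ΔT = −¥68.88 trillion, contributing k·(−c·ΔT) = (−¥68.88 trillion) / 0.18 ≈ −¥382.7 trillion.
Net ΔY = k(ΔG − c·ΔT) = (+¥396.12 trillion) / 0.18 ≈ +¥2,200.7 trillion.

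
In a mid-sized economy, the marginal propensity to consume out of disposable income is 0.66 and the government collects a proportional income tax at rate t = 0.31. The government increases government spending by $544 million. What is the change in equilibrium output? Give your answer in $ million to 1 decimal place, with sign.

+$998.9 million

Spending multiplier = 1/(1 − c(1−t)) = 1/(1 − 0.66×0.69) = 1/0.5446 ≈ 1.836.
ΔY = k × ΔG = (+$544 million) / 0.5446 ≈ +$998.9 million.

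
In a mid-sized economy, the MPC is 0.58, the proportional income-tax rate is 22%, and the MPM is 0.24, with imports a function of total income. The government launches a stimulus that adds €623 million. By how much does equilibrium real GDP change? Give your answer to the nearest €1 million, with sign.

Spending multiplier = 1/(1 − c(1−t) + m) = 1/(1 − 0.58×0.78 + 0.24) = 1/0.7876 ≈ 1.27.
ΔY = k × ΔG = (+€623 million) / 0.7876 ≈ +€791 million.

+€791 million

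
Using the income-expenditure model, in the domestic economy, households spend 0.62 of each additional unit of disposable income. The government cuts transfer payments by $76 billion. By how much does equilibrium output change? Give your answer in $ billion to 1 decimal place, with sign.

The transfer change shifts disposable income by −$76 billion, so first-round consumption changes by c·ΔTR = 0.62 × (−$76 billion) = −$47.12 billion.
Expenditure multiplier = 1/(1 − MPC) = 1/(1 − 0.62) = 1/0.38 ≈ 2.632.
The transfer multiplier is c × k ≈ 1.632, so ΔY = k × (c·ΔTR) = (−$47.12 billion) / 0.38 = −$124 billion.

−$124.0 billion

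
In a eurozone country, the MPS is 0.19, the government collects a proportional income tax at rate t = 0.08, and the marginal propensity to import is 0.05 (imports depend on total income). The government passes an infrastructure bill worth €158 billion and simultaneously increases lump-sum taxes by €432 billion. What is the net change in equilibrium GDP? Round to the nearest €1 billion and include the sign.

MPC = 1 − MPS = 1 − 0.19 = 0.81.
Expenditure multiplier = 1/(1 − c(1−t) + m) = 1/(1 − 0.81×0.92 + 0.05) = 1/0.3048 ≈ 3.281.
ΔG contributes k·ΔG = (+€158 billion) / 0.3048 ≈ +€518.4 billion.
ΔT of +€432 billion changes first-round spending by −c·ΔT = −€349.92 billion, contributing k·(−c·ΔT) = (−€349.92 billion) / 0.3048 ≈ −€1,148 billion.
Net ΔY = k(ΔG − c·ΔT) = (−€191.92 billion) / 0.3048 ≈ −€630 billion.

−€630 billion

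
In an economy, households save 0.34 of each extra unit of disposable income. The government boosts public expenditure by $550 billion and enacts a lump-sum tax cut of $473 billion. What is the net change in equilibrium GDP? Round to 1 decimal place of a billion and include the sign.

MPC = 1 − MPS = 1 − 0.34 = 0.66.
Expenditure multiplier = 1/(1 − MPC) = 1/(1 − 0.66) = 1/0.34 ≈ 2.941.
ΔG contributes k·ΔG = (+$550 billion) / 0.34 ≈ +$1,617.6 billion.
ΔT of −$473 billion changes first-round spending by −c·ΔT = +$312.18 billion, contributing k·(−c·ΔT) = (+$312.18 billion) / 0.34 ≈ +$918.2 billion.
Net ΔY = k(ΔG − c·ΔT) = (+$862.18 billion) / 0.34 ≈ +$2,535.8 billion.

+$2,535.8 billion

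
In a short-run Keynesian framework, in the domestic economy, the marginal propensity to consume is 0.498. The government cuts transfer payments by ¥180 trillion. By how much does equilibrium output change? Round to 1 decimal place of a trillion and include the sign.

The transfer change shifts disposable income by −¥180 trillion, so first-round consumption changes by c·ΔTR = 0.498 × (−¥180 trillion) = −¥89.64 trillion.
Expenditure multiplier = 1/(1 − MPC) = 1/(1 − 0.498) = 1/0.502 ≈ 1.992.
The transfer multiplier is c × k ≈ 0.992, so ΔY = k × (c·ΔTR) = (−¥89.64 trillion) / 0.502 ≈ −¥178.6 trillion.

−¥178.6 trillion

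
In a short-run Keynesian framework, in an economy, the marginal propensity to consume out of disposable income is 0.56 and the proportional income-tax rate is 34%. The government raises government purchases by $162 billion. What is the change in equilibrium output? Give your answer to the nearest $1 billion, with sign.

+$257 billion

Expenditure multiplier = 1/(1 − c(1−t)) = 1/(1 − 0.56×0.66) = 1/0.6304 ≈ 1.586.
ΔY = k × ΔG = (+$162 billion) / 0.6304 ≈ +$257 billion.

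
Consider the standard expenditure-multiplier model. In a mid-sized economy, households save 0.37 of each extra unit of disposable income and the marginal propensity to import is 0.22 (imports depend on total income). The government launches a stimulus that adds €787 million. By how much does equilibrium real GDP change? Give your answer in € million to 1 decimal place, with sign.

+€1,333.9 million

MPC = 1 − MPS = 1 − 0.37 = 0.63.
Government-spending multiplier = 1/(1 − c + m) = 1/(1 − 0.63 + 0.22) = 1/0.59 ≈ 1.695.
ΔY = k × ΔG = (+€787 million) / 0.59 ≈ +€1,333.9 million.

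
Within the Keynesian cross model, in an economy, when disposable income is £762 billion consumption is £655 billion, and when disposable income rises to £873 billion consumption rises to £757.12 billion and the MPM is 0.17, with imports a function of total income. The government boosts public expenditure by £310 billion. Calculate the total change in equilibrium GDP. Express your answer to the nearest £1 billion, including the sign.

+£1,240 billion

MPC = ΔC/ΔYd = (757.12 − 655)/(873 − 762) = 102.12/111 = 0.92.
Expenditure multiplier = 1/(1 − c + m) = 1/(1 − 0.92 + 0.17) = 1/0.25 = 4.
ΔY = k × ΔG = (+£310 billion) / 0.25 = +£1,240 billion.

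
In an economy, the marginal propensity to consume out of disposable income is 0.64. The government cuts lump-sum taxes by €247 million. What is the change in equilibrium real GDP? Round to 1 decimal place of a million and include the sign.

+€439.1 million

A lump-sum tax change of −€247 million shifts disposable income by +€247 million; first-round consumption changes by −c × ΔT = −0.64 × (−€247 million) = +€158.08 million.
Expenditure multiplier = 1/(1 − MPC) = 1/(1 − 0.64) = 1/0.36 ≈ 2.778.
The tax multiplier is −c × k ≈ −1.778, so ΔY = k × (−c·ΔT) = (+€158.08 million) / 0.36 ≈ +€439.1 million.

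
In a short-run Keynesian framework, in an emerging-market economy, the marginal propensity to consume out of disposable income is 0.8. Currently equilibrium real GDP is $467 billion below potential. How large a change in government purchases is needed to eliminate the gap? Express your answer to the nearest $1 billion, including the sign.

Spending multiplier = 1/(1 − MPC) = 1/(1 − 0.8) = 1/0.2 = 5.
Need ΔY = +$467 billion, so ΔG = ΔY/k = (+$467 billion) × 0.2 ≈ +$93 billion.
The government should increase government purchases by $93 billion.

+$93 billion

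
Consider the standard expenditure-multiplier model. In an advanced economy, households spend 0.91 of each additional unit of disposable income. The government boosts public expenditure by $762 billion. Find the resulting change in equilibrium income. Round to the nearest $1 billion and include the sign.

+$8,467 billion

Government-spending multiplier = 1/(1 − MPC) = 1/(1 − 0.91) = 1/0.09 ≈ 11.111.
ΔY = k × ΔG = (+$762 billion) / 0.09 ≈ +$8,467 billion.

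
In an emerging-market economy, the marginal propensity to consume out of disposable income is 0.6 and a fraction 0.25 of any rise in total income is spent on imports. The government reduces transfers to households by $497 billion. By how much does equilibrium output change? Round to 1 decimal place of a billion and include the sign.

−$458.8 billion

The transfer change shifts disposable income by −$497 billion, so first-round consumption changes by c·ΔTR = 0.6 × (−$497 billion) = −$298.2 billion.
Expenditure multiplier = 1/(1 − c + m) = 1/(1 − 0.6 + 0.25) = 1/0.65 ≈ 1.538.
The transfer multiplier is c × k ≈ 0.923, so ΔY = k × (c·ΔTR) = (−$298.2 billion) / 0.65 ≈ −$458.8 billion.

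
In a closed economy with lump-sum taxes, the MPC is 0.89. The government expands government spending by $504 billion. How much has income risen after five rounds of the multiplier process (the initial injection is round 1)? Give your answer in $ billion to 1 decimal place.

Round 1 adds ΔG = $504 billion; each later round is MPC = 0.89 times the previous.
After 5 rounds: 504 + 448.56 + 399.2184 + 355.304376 + 316.22089464 = ΔG·(1 − c^5)/(1 − c) = 504 × (1 − 0.5584059449)/0.11 ≈ $2,023.3 billion.

$2,023.3 billion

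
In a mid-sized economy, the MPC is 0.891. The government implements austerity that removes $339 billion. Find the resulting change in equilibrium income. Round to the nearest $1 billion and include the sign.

−$3,110 billion

Expenditure multiplier = 1/(1 − MPC) = 1/(1 − 0.891) = 1/0.109 ≈ 9.174.
ΔY = k × ΔG = (−$339 billion) / 0.109 ≈ −$3,110 billion.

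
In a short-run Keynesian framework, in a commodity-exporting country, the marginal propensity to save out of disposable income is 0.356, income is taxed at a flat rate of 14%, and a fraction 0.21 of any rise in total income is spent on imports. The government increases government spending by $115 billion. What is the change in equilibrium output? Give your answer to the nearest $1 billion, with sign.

MPC = 1 − MPS = 1 − 0.356 = 0.644.
Government-spending multiplier = 1/(1 − c(1−t) + m) = 1/(1 − 0.644×0.86 + 0.21) = 1/0.65616 ≈ 1.524.
ΔY = k × ΔG = (+$115 billion) / 0.65616 ≈ +$175 billion.

+$175 billion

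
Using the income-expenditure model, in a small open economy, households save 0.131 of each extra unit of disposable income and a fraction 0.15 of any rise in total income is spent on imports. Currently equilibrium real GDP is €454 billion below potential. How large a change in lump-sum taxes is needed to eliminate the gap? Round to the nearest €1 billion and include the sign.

−€147 billion

MPC = 1 − MPS = 1 − 0.131 = 0.869.
Spending multiplier = 1/(1 − c + m) = 1/(1 − 0.869 + 0.15) = 1/0.281 ≈ 3.559.
Tax multiplier = −c·k = −0.869/0.281 ≈ −3.093. Need ΔY = +€454 billion, so ΔT = ΔY/(−c·k) = −(+€454 billion) × 0.281 / 0.869 ≈ −€147 billion.
The government should cut lump-sum taxes by €147 billion.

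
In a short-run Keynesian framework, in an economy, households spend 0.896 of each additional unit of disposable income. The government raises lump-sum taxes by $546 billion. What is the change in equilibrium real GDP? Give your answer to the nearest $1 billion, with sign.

−$4,704 billion

A lump-sum tax change of +$546 billion shifts disposable income by −$546 billion; first-round consumption changes by −c × ΔT = −0.896 × (+$546 billion) = −$489.216 billion.
Expenditure multiplier = 1/(1 − MPC) = 1/(1 − 0.896) = 1/0.104 ≈ 9.615.
The tax multiplier is −c × k ≈ −8.615, so ΔY = k × (−c·ΔT) = (−$489.216 billion) / 0.104 = −$4,704 billion.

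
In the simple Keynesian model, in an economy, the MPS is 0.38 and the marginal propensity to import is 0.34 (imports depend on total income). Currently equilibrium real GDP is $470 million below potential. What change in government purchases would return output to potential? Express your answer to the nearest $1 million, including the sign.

MPC = 1 − MPS = 1 − 0.38 = 0.62.
Spending multiplier = 1/(1 − c + m) = 1/(1 − 0.62 + 0.34) = 1/0.72 ≈ 1.389.
Need ΔY = +$470 million, so ΔG = ΔY/k = (+$470 million) × 0.72 ≈ +$338 million.
The government should increase government purchases by $338 million.

+$338 million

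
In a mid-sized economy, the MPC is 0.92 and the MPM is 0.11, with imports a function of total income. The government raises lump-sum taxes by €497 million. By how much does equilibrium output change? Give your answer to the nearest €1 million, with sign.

A lump-sum tax change of +€497 million shifts disposable income by −€497 million; first-round consumption changes by −c × ΔT = −0.92 × (+€497 million) = −€457.24 million.
Expenditure multiplier = 1/(1 − c + m) = 1/(1 − 0.92 + 0.11) = 1/0.19 ≈ 5.263.
The tax multiplier is −c × k ≈ −4.842, so ΔY = k × (−c·ΔT) = (−€457.24 million) / 0.19 ≈ −€2,407 million.

−€2,407 million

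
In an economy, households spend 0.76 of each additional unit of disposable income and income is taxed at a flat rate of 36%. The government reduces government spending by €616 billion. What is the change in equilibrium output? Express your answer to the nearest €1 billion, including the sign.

−€1,199 billion

Government-spending multiplier = 1/(1 − c(1−t)) = 1/(1 − 0.76×0.64) = 1/0.5136 ≈ 1.947.
ΔY = k × ΔG = (−€616 billion) / 0.5136 ≈ −€1,199 billion.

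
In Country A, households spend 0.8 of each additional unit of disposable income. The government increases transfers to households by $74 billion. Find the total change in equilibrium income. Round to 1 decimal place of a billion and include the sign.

+$296.0 billion

The transfer change shifts disposable income by +$74 billion, so first-round consumption changes by c·ΔTR = 0.8 × (+$74 billion) = +$59.2 billion.
Expenditure multiplier = 1/(1 − MPC) = 1/(1 − 0.8) = 1/0.2 = 5.
The transfer multiplier is c × k = 4, so ΔY = k × (c·ΔTR) = (+$59.2 billion) / 0.2 = +$296 billion.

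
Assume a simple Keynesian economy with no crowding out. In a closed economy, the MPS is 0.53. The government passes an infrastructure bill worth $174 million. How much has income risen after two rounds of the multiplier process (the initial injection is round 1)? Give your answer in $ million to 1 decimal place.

MPC = 1 − MPS = 1 − 0.53 = 0.47.
Round 1 adds ΔG = $174 million; each later round is MPC = 0.47 times the previous.
After 2 rounds: 174 + 81.78 = ΔG·(1 − c^2)/(1 − c) = 174 × (1 − 0.2209)/0.53 ≈ $255.8 million.

$255.8 million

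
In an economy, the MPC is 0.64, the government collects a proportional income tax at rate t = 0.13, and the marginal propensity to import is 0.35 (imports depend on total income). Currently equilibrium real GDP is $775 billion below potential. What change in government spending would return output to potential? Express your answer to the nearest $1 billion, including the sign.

Spending multiplier = 1/(1 − c(1−t) + m) = 1/(1 − 0.64×0.87 + 0.35) = 1/0.7932 ≈ 1.261.
Need ΔY = +$775 billion, so ΔG = ΔY/k = (+$775 billion) × 0.7932 ≈ +$615 billion.
The government should increase government spending by $615 billion.

+$615 billion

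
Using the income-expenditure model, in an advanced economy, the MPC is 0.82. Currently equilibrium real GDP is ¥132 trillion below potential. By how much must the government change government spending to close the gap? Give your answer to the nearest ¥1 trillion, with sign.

Spending multiplier = 1/(1 − MPC) = 1/(1 − 0.82) = 1/0.18 ≈ 5.556.
Need ΔY = +¥132 trillion, so ΔG = ΔY/k = (+¥132 trillion) × 0.18 ≈ +¥24 trillion.
The government should increase government spending by ¥24 trillion.

+¥24 trillion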